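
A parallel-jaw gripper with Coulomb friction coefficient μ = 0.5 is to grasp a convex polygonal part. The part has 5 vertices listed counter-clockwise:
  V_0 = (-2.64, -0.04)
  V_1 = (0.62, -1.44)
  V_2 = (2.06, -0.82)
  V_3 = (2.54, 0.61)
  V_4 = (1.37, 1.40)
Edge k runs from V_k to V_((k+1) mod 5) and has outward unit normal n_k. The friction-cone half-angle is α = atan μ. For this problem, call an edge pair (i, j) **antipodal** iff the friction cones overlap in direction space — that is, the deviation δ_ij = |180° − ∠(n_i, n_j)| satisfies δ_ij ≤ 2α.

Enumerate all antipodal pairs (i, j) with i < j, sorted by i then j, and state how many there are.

α = atan 0.5 = 26.57°;  2α = 53.13°
n_0 = (-0.3946, -0.9189)
n_1 = (+0.3955, -0.9185)
n_2 = (+0.9480, -0.3182)
n_3 = (+0.5596, +0.8288)
n_4 = (-0.3380, +0.9412)
  (0,1): δ = 133.46°  ·
  (0,2): δ = 85.31°  ·
  (0,3): δ = 10.79°  ✓
  (0,4): δ = 42.99°  ✓
  (1,2): δ = 131.85°  ·
  (1,3): δ = 57.32°  ·
  (1,4): δ = 3.54°  ✓
  (2,3): δ = 105.47°  ·
  (2,4): δ = 51.69°  ✓
  (3,4): δ = 126.22°  ·
antipodal pairs: 4

count = 4; pairs: (0,3), (0,4), (1,4), (2,4)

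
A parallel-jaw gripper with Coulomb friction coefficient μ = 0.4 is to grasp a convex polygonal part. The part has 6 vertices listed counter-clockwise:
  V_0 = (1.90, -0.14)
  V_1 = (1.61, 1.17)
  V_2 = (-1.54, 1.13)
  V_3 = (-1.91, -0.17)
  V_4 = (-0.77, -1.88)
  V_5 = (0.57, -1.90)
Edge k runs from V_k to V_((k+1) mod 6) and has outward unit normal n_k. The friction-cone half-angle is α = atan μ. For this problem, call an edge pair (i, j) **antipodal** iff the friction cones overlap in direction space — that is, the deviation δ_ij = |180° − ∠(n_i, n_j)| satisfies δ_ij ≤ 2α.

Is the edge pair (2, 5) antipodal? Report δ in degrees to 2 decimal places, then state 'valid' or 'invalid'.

δ = 21.19°, valid

α = atan 0.4 = 21.80°;  2α = 43.60°
edge 2: e_2 = (-0.37, -1.30);  n_2 = (-0.9618, +0.2737)
edge 5: e_5 = (+1.33, +1.76);  n_5 = (+0.7978, -0.6029)
∠(n_2, n_5) = 158.81°
δ = |180° − 158.81°| = 21.19°
21.19° ≤ 2α = 43.60°  →  valid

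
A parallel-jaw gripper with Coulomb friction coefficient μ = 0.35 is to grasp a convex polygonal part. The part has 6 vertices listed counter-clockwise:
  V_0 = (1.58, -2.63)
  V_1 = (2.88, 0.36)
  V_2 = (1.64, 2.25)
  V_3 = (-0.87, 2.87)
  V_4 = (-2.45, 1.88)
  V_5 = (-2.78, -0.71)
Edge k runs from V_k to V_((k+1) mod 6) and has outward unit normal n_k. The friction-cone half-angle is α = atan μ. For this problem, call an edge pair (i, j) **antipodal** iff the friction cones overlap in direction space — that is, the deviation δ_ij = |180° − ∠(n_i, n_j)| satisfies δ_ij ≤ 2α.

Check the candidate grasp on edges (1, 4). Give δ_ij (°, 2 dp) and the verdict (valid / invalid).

α = atan 0.35 = 19.29°;  2α = 38.58°
edge 1: e_1 = (-1.24, +1.89);  n_1 = (+0.8361, +0.5486)
edge 4: e_4 = (-0.33, -2.59);  n_4 = (-0.9920, +0.1264)
∠(n_1, n_4) = 139.47°
δ = |180° − 139.47°| = 40.53°
40.53° > 2α = 38.58°  →  invalid

δ = 40.53°, invalid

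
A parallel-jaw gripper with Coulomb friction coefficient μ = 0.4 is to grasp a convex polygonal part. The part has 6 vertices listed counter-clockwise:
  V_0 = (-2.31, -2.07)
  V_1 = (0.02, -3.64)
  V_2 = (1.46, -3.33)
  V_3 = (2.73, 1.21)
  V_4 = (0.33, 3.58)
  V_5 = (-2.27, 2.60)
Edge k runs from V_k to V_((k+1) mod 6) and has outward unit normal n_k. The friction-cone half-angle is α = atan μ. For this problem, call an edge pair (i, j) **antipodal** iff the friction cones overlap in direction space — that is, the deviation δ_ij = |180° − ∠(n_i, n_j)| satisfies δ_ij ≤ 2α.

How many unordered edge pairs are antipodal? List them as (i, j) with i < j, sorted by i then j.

count = 3; pairs: (0,3), (1,4), (2,5)

α = atan 0.4 = 21.80°;  2α = 43.60°
n_0 = (-0.5588, -0.8293)
n_1 = (+0.2105, -0.9776)
n_2 = (+0.9630, -0.2694)
n_3 = (+0.7026, +0.7115)
n_4 = (-0.3527, +0.9357)
n_5 = (-1.0000, +0.0086)
  (0,1): δ = 133.88°  ·
  (0,2): δ = 71.66°  ·
  (0,3): δ = 10.67°  ✓
  (0,4): δ = 54.63°  ·
  (0,5): δ = 123.48°  ·
  (1,2): δ = 117.78°  ·
  (1,3): δ = 56.79°  ·
  (1,4): δ = 8.50°  ✓
  (1,5): δ = 77.36°  ·
  (2,3): δ = 119.01°  ·
  (2,4): δ = 53.72°  ·
  (2,5): δ = 15.14°  ✓
  (3,4): δ = 114.71°  ·
  (3,5): δ = 45.85°  ·
  (4,5): δ = 111.14°  ·
antipodal pairs: 3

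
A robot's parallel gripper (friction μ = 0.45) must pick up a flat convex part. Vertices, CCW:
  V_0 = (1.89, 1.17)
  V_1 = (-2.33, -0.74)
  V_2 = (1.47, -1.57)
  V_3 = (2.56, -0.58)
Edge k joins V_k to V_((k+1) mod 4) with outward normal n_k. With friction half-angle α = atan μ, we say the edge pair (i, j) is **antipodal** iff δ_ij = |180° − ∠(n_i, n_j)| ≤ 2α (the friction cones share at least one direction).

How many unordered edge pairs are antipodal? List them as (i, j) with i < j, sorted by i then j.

α = atan 0.45 = 24.23°;  2α = 48.46°
n_0 = (-0.4123, +0.9110)
n_1 = (-0.2134, -0.9770)
n_2 = (+0.6723, -0.7402)
n_3 = (+0.9339, +0.3575)
  (0,1): δ = 36.67°  ✓
  (0,2): δ = 17.90°  ✓
  (0,3): δ = 86.60°  ·
  (1,2): δ = 125.43°  ·
  (1,3): δ = 56.73°  ·
  (2,3): δ = 111.30°  ·
antipodal pairs: 2

count = 2; pairs: (0,1), (0,2)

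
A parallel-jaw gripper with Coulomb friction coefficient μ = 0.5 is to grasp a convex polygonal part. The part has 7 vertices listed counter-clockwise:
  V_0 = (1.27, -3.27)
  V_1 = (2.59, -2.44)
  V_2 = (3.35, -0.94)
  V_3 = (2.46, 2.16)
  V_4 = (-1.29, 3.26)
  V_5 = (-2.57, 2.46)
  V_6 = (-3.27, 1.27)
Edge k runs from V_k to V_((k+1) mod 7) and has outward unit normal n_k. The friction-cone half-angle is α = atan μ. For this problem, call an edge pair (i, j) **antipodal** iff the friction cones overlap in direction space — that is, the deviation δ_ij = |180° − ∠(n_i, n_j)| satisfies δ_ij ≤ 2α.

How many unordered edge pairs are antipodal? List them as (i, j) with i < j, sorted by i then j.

α = atan 0.5 = 26.57°;  2α = 53.13°
n_0 = (+0.5323, -0.8466)
n_1 = (+0.8920, -0.4520)
n_2 = (+0.9612, +0.2759)
n_3 = (+0.2815, +0.9596)
n_4 = (-0.5300, +0.8480)
n_5 = (-0.8619, +0.5070)
n_6 = (-0.7071, -0.7071)
  (0,1): δ = 149.03°  ·
  (0,2): δ = 106.14°  ·
  (0,3): δ = 48.51°  ✓
  (0,4): δ = 0.16°  ✓
  (0,5): δ = 27.37°  ✓
  (0,6): δ = 102.84°  ·
  (1,2): δ = 137.11°  ·
  (1,3): δ = 79.48°  ·
  (1,4): δ = 31.12°  ✓
  (1,5): δ = 3.60°  ✓
  (1,6): δ = 71.87°  ·
  (2,3): δ = 122.37°  ·
  (2,4): δ = 74.01°  ·
  (2,5): δ = 46.48°  ✓
  (2,6): δ = 28.98°  ✓
  (3,4): δ = 131.65°  ·
  (3,5): δ = 104.12°  ·
  (3,6): δ = 28.65°  ✓
  (4,5): δ = 152.47°  ·
  (4,6): δ = 77.01°  ·
  (5,6): δ = 104.53°  ·
antipodal pairs: 8

count = 8; pairs: (0,3), (0,4), (0,5), (1,4), (1,5), (2,5), (2,6), (3,6)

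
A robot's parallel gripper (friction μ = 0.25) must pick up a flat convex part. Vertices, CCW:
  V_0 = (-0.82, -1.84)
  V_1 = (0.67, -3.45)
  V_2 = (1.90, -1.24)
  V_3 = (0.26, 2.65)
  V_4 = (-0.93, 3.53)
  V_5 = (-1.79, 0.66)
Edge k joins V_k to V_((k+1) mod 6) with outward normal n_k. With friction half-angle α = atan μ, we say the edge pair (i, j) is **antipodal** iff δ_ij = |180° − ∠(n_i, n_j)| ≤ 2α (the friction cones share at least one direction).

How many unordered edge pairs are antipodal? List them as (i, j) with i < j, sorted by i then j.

α = atan 0.25 = 14.04°;  2α = 28.07°
n_0 = (-0.7339, -0.6792)
n_1 = (+0.8738, -0.4863)
n_2 = (+0.9215, +0.3885)
n_3 = (+0.5946, +0.8040)
n_4 = (-0.9579, +0.2870)
n_5 = (-0.9323, -0.3617)
  (0,1): δ = 71.88°  ·
  (0,2): δ = 19.92°  ✓
  (0,3): δ = 10.73°  ✓
  (0,4): δ = 120.54°  ·
  (0,5): δ = 158.42°  ·
  (1,2): δ = 128.04°  ·
  (1,3): δ = 97.38°  ·
  (1,4): δ = 12.42°  ✓
  (1,5): δ = 50.30°  ·
  (2,3): δ = 149.34°  ·
  (2,4): δ = 39.54°  ·
  (2,5): δ = 1.65°  ✓
  (3,4): δ = 70.20°  ·
  (3,5): δ = 32.31°  ·
  (4,5): δ = 142.11°  ·
antipodal pairs: 4

count = 4; pairs: (0,2), (0,3), (1,4), (2,5)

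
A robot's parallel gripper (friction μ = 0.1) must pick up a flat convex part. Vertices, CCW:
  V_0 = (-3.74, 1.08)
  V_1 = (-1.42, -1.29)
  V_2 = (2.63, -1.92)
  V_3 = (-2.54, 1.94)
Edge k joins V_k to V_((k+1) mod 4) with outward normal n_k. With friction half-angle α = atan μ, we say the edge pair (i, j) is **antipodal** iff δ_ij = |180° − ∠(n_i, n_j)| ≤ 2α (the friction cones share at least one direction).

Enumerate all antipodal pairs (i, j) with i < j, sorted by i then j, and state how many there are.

α = atan 0.1 = 5.71°;  2α = 11.42°
n_0 = (-0.7146, -0.6995)
n_1 = (-0.1537, -0.9881)
n_2 = (+0.5983, +0.8013)
n_3 = (-0.5825, +0.8128)
  (0,1): δ = 143.23°  ·
  (0,2): δ = 8.87°  ✓
  (0,3): δ = 81.24°  ·
  (1,2): δ = 27.90°  ·
  (1,3): δ = 44.47°  ·
  (2,3): δ = 107.63°  ·
antipodal pairs: 1

count = 1; pairs: (0,2)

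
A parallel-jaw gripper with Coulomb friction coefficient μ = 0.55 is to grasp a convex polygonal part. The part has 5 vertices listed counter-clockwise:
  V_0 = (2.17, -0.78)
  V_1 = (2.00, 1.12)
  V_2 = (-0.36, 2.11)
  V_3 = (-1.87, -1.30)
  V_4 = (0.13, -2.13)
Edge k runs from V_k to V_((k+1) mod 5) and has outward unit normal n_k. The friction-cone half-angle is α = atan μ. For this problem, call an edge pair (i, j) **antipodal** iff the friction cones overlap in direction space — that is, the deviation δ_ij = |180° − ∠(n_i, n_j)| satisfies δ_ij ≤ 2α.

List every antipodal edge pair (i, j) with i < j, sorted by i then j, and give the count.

count = 4; pairs: (0,2), (1,3), (1,4), (2,4)

α = atan 0.55 = 28.81°;  2α = 57.62°
n_0 = (+0.9960, +0.0891)
n_1 = (+0.3868, +0.9221)
n_2 = (-0.9144, +0.4049)
n_3 = (-0.3833, -0.9236)
n_4 = (+0.5519, -0.8339)
  (0,1): δ = 117.87°  ·
  (0,2): δ = 29.00°  ✓
  (0,3): δ = 62.35°  ·
  (0,4): δ = 118.38°  ·
  (1,2): δ = 91.13°  ·
  (1,3): δ = 0.22°  ✓
  (1,4): δ = 56.25°  ✓
  (2,3): δ = 88.65°  ·
  (2,4): δ = 32.62°  ✓
  (3,4): δ = 123.97°  ·
antipodal pairs: 4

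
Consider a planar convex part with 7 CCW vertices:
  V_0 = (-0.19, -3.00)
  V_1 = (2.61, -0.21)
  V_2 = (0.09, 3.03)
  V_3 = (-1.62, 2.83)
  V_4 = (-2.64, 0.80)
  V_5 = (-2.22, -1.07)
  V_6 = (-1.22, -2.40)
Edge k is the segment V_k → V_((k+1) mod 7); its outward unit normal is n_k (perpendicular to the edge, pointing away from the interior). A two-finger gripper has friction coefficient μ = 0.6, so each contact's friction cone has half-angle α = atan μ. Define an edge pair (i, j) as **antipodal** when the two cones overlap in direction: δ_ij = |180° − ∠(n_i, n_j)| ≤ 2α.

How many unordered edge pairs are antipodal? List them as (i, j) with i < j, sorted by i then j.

α = atan 0.6 = 30.96°;  2α = 61.93°
n_0 = (+0.7058, -0.7084)
n_1 = (+0.7894, +0.6139)
n_2 = (-0.1162, +0.9932)
n_3 = (-0.8935, +0.4490)
n_4 = (-0.9757, -0.2191)
n_5 = (-0.7993, -0.6010)
n_6 = (-0.5033, -0.8641)
  (0,1): δ = 97.02°  ·
  (0,2): δ = 38.23°  ✓
  (0,3): δ = 18.42°  ✓
  (0,4): δ = 57.76°  ✓
  (0,5): δ = 82.04°  ·
  (0,6): δ = 104.88°  ·
  (1,2): δ = 121.20°  ·
  (1,3): δ = 64.55°  ·
  (1,4): δ = 25.22°  ✓
  (1,5): δ = 0.94°  ✓
  (1,6): δ = 21.90°  ✓
  (2,3): δ = 123.35°  ·
  (2,4): δ = 84.01°  ·
  (2,5): δ = 59.73°  ✓
  (2,6): δ = 36.89°  ✓
  (3,4): δ = 140.66°  ·
  (3,5): δ = 116.38°  ·
  (3,6): δ = 93.54°  ·
  (4,5): δ = 155.72°  ·
  (4,6): δ = 132.88°  ·
  (5,6): δ = 157.16°  ·
antipodal pairs: 8

count = 8; pairs: (0,2), (0,3), (0,4), (1,4), (1,5), (1,6), (2,5), (2,6)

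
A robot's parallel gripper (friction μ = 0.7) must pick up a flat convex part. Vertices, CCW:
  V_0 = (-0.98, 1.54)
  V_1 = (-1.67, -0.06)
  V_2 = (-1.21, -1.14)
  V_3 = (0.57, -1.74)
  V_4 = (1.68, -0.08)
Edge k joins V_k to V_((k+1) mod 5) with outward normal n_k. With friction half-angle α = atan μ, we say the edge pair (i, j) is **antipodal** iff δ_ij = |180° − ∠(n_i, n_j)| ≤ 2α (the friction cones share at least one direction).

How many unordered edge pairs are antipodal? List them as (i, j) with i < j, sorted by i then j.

α = atan 0.7 = 34.99°;  2α = 69.98°
n_0 = (-0.9183, +0.3960)
n_1 = (-0.9200, -0.3919)
n_2 = (-0.3194, -0.9476)
n_3 = (+0.8313, -0.5559)
n_4 = (+0.5202, +0.8541)
  (0,1): δ = 133.60°  ·
  (0,2): δ = 85.30°  ·
  (0,3): δ = 10.44°  ✓
  (0,4): δ = 81.99°  ·
  (1,2): δ = 131.70°  ·
  (1,3): δ = 56.84°  ✓
  (1,4): δ = 35.59°  ✓
  (2,3): δ = 105.14°  ·
  (2,4): δ = 12.71°  ✓
  (3,4): δ = 87.57°  ·
antipodal pairs: 4

count = 4; pairs: (0,3), (1,3), (1,4), (2,4)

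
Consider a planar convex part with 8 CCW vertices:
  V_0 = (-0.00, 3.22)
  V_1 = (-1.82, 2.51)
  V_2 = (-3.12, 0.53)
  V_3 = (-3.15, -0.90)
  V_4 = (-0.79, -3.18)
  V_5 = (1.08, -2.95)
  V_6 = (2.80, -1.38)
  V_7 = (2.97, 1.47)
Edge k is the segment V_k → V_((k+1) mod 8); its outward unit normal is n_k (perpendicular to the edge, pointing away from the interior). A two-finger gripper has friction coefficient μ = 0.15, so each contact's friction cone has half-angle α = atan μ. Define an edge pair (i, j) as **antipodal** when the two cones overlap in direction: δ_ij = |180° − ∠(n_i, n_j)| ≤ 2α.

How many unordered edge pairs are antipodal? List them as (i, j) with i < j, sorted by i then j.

count = 4; pairs: (0,4), (1,5), (2,6), (3,7)

α = atan 0.15 = 8.53°;  2α = 17.06°
n_0 = (-0.3634, +0.9316)
n_1 = (-0.8359, +0.5488)
n_2 = (-0.9998, +0.0210)
n_3 = (-0.6948, -0.7192)
n_4 = (+0.1221, -0.9925)
n_5 = (+0.6742, -0.7386)
n_6 = (+0.9982, -0.0595)
n_7 = (+0.5077, +0.8616)
  (0,1): δ = 144.60°  ·
  (0,2): δ = 112.51°  ·
  (0,3): δ = 65.32°  ·
  (0,4): δ = 14.30°  ✓
  (0,5): δ = 21.08°  ·
  (0,6): δ = 65.28°  ·
  (0,7): δ = 128.18°  ·
  (1,2): δ = 147.91°  ·
  (1,3): δ = 100.72°  ·
  (1,4): δ = 49.70°  ·
  (1,5): δ = 14.32°  ✓
  (1,6): δ = 29.87°  ·
  (1,7): δ = 92.78°  ·
  (2,3): δ = 132.81°  ·
  (2,4): δ = 81.79°  ·
  (2,5): δ = 46.41°  ·
  (2,6): δ = 2.21°  ✓
  (2,7): δ = 60.69°  ·
  (3,4): δ = 128.98°  ·
  (3,5): δ = 93.60°  ·
  (3,6): δ = 49.40°  ·
  (3,7): δ = 13.50°  ✓
  (4,5): δ = 144.62°  ·
  (4,6): δ = 100.43°  ·
  (4,7): δ = 37.52°  ·
  (5,6): δ = 135.80°  ·
  (5,7): δ = 72.90°  ·
  (6,7): δ = 117.09°  ·
antipodal pairs: 4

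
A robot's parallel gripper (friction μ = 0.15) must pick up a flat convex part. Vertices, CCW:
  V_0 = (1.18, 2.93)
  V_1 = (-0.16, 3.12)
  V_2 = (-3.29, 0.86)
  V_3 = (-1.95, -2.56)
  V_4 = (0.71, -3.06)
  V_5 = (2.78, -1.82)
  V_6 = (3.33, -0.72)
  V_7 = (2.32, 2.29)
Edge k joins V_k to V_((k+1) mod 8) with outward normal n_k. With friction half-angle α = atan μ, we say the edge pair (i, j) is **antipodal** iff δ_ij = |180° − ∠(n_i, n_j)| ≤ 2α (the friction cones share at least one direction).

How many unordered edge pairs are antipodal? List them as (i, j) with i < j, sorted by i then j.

α = atan 0.15 = 8.53°;  2α = 17.06°
n_0 = (+0.1404, +0.9901)
n_1 = (-0.5854, +0.8107)
n_2 = (-0.9311, -0.3648)
n_3 = (-0.1847, -0.9828)
n_4 = (+0.5139, -0.8579)
n_5 = (+0.8944, -0.4472)
n_6 = (+0.9481, +0.3181)
n_7 = (+0.4895, +0.8720)
  (0,1): δ = 136.10°  ·
  (0,2): δ = 60.53°  ·
  (0,3): δ = 2.58°  ✓
  (0,4): δ = 38.99°  ·
  (0,5): δ = 71.51°  ·
  (0,6): δ = 116.62°  ·
  (0,7): δ = 158.76°  ·
  (1,2): δ = 104.44°  ·
  (1,3): δ = 46.48°  ·
  (1,4): δ = 4.91°  ✓
  (1,5): δ = 27.60°  ·
  (1,6): δ = 72.72°  ·
  (1,7): δ = 114.86°  ·
  (2,3): δ = 122.04°  ·
  (2,4): δ = 80.47°  ·
  (2,5): δ = 47.96°  ·
  (2,6): δ = 2.85°  ✓
  (2,7): δ = 39.29°  ·
  (3,4): δ = 138.43°  ·
  (3,5): δ = 105.92°  ·
  (3,6): δ = 60.81°  ·
  (3,7): δ = 18.66°  ·
  (4,5): δ = 147.49°  ·
  (4,6): δ = 102.37°  ·
  (4,7): δ = 60.23°  ·
  (5,6): δ = 134.89°  ·
  (5,7): δ = 92.74°  ·
  (6,7): δ = 137.86°  ·
antipodal pairs: 3

count = 3; pairs: (0,3), (1,4), (2,6)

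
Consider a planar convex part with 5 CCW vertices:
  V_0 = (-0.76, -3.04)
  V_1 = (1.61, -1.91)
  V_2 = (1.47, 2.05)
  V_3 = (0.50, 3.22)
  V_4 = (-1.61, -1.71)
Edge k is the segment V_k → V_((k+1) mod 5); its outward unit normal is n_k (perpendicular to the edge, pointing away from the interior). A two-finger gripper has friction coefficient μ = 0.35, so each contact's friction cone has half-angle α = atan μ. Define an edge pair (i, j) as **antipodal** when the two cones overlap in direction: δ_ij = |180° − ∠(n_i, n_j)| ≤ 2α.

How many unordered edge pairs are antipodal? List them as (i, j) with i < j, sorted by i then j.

count = 3; pairs: (1,3), (1,4), (2,4)

α = atan 0.35 = 19.29°;  2α = 38.58°
n_0 = (+0.4304, -0.9026)
n_1 = (+0.9994, +0.0353)
n_2 = (+0.7698, +0.6382)
n_3 = (-0.9193, +0.3935)
n_4 = (-0.8426, -0.5385)
  (0,1): δ = 113.47°  ·
  (0,2): δ = 75.83°  ·
  (0,3): δ = 41.34°  ·
  (0,4): δ = 97.09°  ·
  (1,2): δ = 142.36°  ·
  (1,3): δ = 25.20°  ✓
  (1,4): δ = 30.56°  ✓
  (2,3): δ = 62.83°  ·
  (2,4): δ = 7.08°  ✓
  (3,4): δ = 124.25°  ·
antipodal pairs: 3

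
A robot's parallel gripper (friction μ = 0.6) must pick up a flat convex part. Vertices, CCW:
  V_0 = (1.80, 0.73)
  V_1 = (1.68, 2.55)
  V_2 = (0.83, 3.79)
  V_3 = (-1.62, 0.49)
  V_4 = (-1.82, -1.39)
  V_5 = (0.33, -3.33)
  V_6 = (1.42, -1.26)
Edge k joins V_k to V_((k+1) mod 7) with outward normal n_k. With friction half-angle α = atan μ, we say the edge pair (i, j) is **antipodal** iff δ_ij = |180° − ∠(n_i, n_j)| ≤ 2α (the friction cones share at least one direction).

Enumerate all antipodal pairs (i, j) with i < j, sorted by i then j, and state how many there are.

α = atan 0.6 = 30.96°;  2α = 61.93°
n_0 = (+0.9978, +0.0658)
n_1 = (+0.8248, +0.5654)
n_2 = (-0.8029, +0.5961)
n_3 = (-0.9944, +0.1058)
n_4 = (-0.6699, -0.7424)
n_5 = (+0.8848, -0.4659)
n_6 = (+0.9823, -0.1876)
  (0,1): δ = 149.34°  ·
  (0,2): δ = 40.36°  ✓
  (0,3): δ = 9.84°  ✓
  (0,4): δ = 44.17°  ✓
  (0,5): δ = 148.46°  ·
  (0,6): δ = 165.42°  ·
  (1,2): δ = 71.02°  ·
  (1,3): δ = 40.50°  ✓
  (1,4): δ = 13.51°  ✓
  (1,5): δ = 117.80°  ·
  (1,6): δ = 134.76°  ·
  (2,3): δ = 149.48°  ·
  (2,4): δ = 95.47°  ·
  (2,5): δ = 8.82°  ✓
  (2,6): δ = 25.78°  ✓
  (3,4): δ = 125.99°  ·
  (3,5): δ = 21.70°  ✓
  (3,6): δ = 4.74°  ✓
  (4,5): δ = 75.71°  ·
  (4,6): δ = 58.75°  ✓
  (5,6): δ = 163.04°  ·
antipodal pairs: 10

count = 10; pairs: (0,2), (0,3), (0,4), (1,3), (1,4), (2,5), (2,6), (3,5), (3,6), (4,6)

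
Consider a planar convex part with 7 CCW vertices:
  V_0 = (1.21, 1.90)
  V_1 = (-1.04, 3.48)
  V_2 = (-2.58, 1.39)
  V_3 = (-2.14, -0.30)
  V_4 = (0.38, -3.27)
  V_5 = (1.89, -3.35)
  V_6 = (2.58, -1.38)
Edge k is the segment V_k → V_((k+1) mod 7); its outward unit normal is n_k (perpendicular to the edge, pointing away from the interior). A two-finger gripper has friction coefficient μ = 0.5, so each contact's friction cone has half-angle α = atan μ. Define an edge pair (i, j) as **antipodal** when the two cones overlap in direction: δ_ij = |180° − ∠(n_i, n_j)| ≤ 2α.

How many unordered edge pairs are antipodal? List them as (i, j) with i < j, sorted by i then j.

count = 7; pairs: (0,2), (0,3), (0,4), (1,5), (2,5), (2,6), (3,6)

α = atan 0.5 = 26.57°;  2α = 53.13°
n_0 = (+0.5747, +0.8184)
n_1 = (-0.8051, +0.5932)
n_2 = (-0.9677, -0.2520)
n_3 = (-0.7625, -0.6470)
n_4 = (-0.0529, -0.9986)
n_5 = (+0.9438, -0.3306)
n_6 = (+0.9227, +0.3854)
  (0,1): δ = 91.31°  ·
  (0,2): δ = 40.33°  ✓
  (0,3): δ = 14.61°  ✓
  (0,4): δ = 32.04°  ✓
  (0,5): δ = 105.77°  ·
  (0,6): δ = 147.75°  ·
  (1,2): δ = 129.02°  ·
  (1,3): δ = 103.30°  ·
  (1,4): δ = 56.65°  ·
  (1,5): δ = 17.08°  ✓
  (1,6): δ = 59.05°  ·
  (2,3): δ = 154.28°  ·
  (2,4): δ = 107.63°  ·
  (2,5): δ = 33.90°  ✓
  (2,6): δ = 8.08°  ✓
  (3,4): δ = 133.35°  ·
  (3,5): δ = 59.62°  ·
  (3,6): δ = 17.64°  ✓
  (4,5): δ = 106.27°  ·
  (4,6): δ = 64.30°  ·
  (5,6): δ = 138.03°  ·
antipodal pairs: 7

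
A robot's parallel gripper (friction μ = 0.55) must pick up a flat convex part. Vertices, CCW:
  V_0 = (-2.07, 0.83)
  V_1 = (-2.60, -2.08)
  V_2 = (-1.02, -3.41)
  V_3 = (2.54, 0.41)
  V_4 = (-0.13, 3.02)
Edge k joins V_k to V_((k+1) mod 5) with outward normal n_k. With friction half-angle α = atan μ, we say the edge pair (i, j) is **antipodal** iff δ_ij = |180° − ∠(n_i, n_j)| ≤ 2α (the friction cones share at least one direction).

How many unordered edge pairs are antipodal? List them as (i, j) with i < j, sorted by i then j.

count = 4; pairs: (0,2), (0,3), (1,3), (2,4)

α = atan 0.55 = 28.81°;  2α = 57.62°
n_0 = (-0.9838, +0.1792)
n_1 = (-0.6440, -0.7650)
n_2 = (+0.7316, -0.6818)
n_3 = (+0.6990, +0.7151)
n_4 = (-0.7485, +0.6631)
  (0,1): δ = 119.77°  ·
  (0,2): δ = 32.66°  ✓
  (0,3): δ = 55.97°  ✓
  (0,4): δ = 148.79°  ·
  (1,2): δ = 92.89°  ·
  (1,3): δ = 4.26°  ✓
  (1,4): δ = 88.55°  ·
  (2,3): δ = 91.37°  ·
  (2,4): δ = 1.45°  ✓
  (3,4): δ = 87.19°  ·
antipodal pairs: 4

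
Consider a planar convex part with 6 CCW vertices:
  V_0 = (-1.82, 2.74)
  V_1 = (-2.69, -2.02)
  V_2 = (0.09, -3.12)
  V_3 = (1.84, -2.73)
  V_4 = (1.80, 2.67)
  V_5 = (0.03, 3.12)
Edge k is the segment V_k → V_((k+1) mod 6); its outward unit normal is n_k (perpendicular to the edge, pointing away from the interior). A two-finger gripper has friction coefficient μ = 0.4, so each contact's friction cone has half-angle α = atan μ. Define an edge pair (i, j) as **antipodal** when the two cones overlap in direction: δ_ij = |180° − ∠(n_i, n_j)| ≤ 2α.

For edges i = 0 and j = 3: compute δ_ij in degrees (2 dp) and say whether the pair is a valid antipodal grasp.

α = atan 0.4 = 21.80°;  2α = 43.60°
edge 0: e_0 = (-0.87, -4.76);  n_0 = (-0.9837, +0.1798)
edge 3: e_3 = (-0.04, +5.40);  n_3 = (+1.0000, +0.0074)
∠(n_0, n_3) = 169.22°
δ = |180° − 169.22°| = 10.78°
10.78° ≤ 2α = 43.60°  →  valid

δ = 10.78°, valid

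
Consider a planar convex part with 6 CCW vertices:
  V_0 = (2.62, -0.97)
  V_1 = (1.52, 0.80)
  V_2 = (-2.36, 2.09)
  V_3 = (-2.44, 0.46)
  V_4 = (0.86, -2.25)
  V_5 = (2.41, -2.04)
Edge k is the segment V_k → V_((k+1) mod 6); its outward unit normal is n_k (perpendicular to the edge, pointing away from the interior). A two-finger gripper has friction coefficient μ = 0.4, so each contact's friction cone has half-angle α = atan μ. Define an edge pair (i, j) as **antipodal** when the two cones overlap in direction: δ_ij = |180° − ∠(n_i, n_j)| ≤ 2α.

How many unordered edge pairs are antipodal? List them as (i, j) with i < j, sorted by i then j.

count = 5; pairs: (0,2), (0,3), (1,3), (1,4), (2,5)

α = atan 0.4 = 21.80°;  2α = 43.60°
n_0 = (+0.8493, +0.5278)
n_1 = (+0.3155, +0.9489)
n_2 = (-0.9988, +0.0490)
n_3 = (-0.6346, -0.7728)
n_4 = (+0.1343, -0.9909)
n_5 = (+0.9813, -0.1926)
  (0,1): δ = 140.25°  ·
  (0,2): δ = 34.67°  ✓
  (0,3): δ = 18.75°  ✓
  (0,4): δ = 65.86°  ·
  (0,5): δ = 137.04°  ·
  (1,2): δ = 74.42°  ·
  (1,3): δ = 21.00°  ✓
  (1,4): δ = 26.11°  ✓
  (1,5): δ = 97.29°  ·
  (2,3): δ = 126.58°  ·
  (2,4): δ = 79.47°  ·
  (2,5): δ = 8.29°  ✓
  (3,4): δ = 132.89°  ·
  (3,5): δ = 61.71°  ·
  (4,5): δ = 108.82°  ·
antipodal pairs: 5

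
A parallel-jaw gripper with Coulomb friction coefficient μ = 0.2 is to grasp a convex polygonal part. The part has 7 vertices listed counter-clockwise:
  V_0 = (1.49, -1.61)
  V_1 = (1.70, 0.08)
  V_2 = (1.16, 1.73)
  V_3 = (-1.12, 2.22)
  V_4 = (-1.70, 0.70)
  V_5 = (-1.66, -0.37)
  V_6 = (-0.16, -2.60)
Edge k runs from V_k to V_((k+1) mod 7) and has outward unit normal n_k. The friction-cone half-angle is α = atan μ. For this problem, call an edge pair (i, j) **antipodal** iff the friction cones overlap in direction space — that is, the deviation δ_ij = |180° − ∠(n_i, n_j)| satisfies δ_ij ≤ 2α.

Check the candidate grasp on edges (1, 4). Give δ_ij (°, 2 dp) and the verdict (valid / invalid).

δ = 15.98°, valid

α = atan 0.2 = 11.31°;  2α = 22.62°
edge 1: e_1 = (-0.54, +1.65);  n_1 = (+0.9504, +0.3110)
edge 4: e_4 = (+0.04, -1.07);  n_4 = (-0.9993, -0.0374)
∠(n_1, n_4) = 164.02°
δ = |180° − 164.02°| = 15.98°
15.98° ≤ 2α = 22.62°  →  valid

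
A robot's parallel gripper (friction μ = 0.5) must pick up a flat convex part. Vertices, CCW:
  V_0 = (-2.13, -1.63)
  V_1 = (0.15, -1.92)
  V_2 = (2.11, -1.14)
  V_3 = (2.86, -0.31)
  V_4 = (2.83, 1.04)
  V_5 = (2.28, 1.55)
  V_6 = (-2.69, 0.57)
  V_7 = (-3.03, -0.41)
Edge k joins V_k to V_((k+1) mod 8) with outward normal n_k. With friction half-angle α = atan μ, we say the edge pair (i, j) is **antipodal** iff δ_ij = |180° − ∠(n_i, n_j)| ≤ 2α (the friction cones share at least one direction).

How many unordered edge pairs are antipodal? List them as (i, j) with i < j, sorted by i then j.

α = atan 0.5 = 26.57°;  2α = 53.13°
n_0 = (-0.1262, -0.9920)
n_1 = (+0.3698, -0.9291)
n_2 = (+0.7420, -0.6704)
n_3 = (+0.9998, +0.0222)
n_4 = (+0.6799, +0.7333)
n_5 = (-0.1935, +0.9811)
n_6 = (-0.9448, +0.3278)
n_7 = (-0.8047, -0.5936)
  (0,1): δ = 151.05°  ·
  (0,2): δ = 124.85°  ·
  (0,3): δ = 81.48°  ·
  (0,4): δ = 35.59°  ✓
  (0,5): δ = 18.40°  ✓
  (0,6): δ = 78.12°  ·
  (0,7): δ = 133.67°  ·
  (1,2): δ = 153.80°  ·
  (1,3): δ = 110.43°  ·
  (1,4): δ = 64.54°  ·
  (1,5): δ = 10.55°  ✓
  (1,6): δ = 49.17°  ✓
  (1,7): δ = 104.72°  ·
  (2,3): δ = 136.63°  ·
  (2,4): δ = 90.74°  ·
  (2,5): δ = 36.74°  ✓
  (2,6): δ = 22.97°  ✓
  (2,7): δ = 78.52°  ·
  (3,4): δ = 134.11°  ·
  (3,5): δ = 80.12°  ·
  (3,6): δ = 20.41°  ✓
  (3,7): δ = 35.14°  ✓
  (4,5): δ = 126.01°  ·
  (4,6): δ = 66.29°  ·
  (4,7): δ = 10.74°  ✓
  (5,6): δ = 120.29°  ·
  (5,7): δ = 64.74°  ·
  (6,7): δ = 124.45°  ·
antipodal pairs: 9

count = 9; pairs: (0,4), (0,5), (1,5), (1,6), (2,5), (2,6), (3,6), (3,7), (4,7)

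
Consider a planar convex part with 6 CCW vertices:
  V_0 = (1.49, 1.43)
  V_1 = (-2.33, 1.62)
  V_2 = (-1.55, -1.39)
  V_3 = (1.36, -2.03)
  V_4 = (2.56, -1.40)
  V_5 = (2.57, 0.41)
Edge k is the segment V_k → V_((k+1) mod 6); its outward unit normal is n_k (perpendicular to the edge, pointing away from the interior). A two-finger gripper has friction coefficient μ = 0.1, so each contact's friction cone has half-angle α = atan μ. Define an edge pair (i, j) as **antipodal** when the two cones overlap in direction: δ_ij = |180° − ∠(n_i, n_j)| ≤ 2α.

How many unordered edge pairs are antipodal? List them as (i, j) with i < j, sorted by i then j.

α = atan 0.1 = 5.71°;  2α = 11.42°
n_0 = (+0.0497, +0.9988)
n_1 = (-0.9680, -0.2509)
n_2 = (-0.2148, -0.9767)
n_3 = (+0.4648, -0.8854)
n_4 = (+1.0000, -0.0055)
n_5 = (+0.6866, +0.7270)
  (0,1): δ = 72.62°  ·
  (0,2): δ = 9.56°  ✓
  (0,3): δ = 30.55°  ·
  (0,4): δ = 92.53°  ·
  (0,5): δ = 139.48°  ·
  (1,2): δ = 116.93°  ·
  (1,3): δ = 76.83°  ·
  (1,4): δ = 14.84°  ·
  (1,5): δ = 32.11°  ·
  (2,3): δ = 139.90°  ·
  (2,4): δ = 77.91°  ·
  (2,5): δ = 30.96°  ·
  (3,4): δ = 118.02°  ·
  (3,5): δ = 71.06°  ·
  (4,5): δ = 133.05°  ·
antipodal pairs: 1

count = 1; pairs: (0,2)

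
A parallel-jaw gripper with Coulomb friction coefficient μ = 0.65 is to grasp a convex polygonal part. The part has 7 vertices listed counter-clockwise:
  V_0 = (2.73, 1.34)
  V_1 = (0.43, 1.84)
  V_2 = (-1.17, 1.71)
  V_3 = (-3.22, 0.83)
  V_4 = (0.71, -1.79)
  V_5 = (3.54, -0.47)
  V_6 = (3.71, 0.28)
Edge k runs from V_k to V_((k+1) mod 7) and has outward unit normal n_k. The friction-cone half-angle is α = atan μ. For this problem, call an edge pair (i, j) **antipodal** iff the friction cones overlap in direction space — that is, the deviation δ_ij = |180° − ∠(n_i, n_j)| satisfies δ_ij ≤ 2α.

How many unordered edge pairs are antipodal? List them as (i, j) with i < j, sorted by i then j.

count = 8; pairs: (0,3), (0,4), (1,3), (1,4), (2,3), (2,4), (2,5), (3,6)

α = atan 0.65 = 33.02°;  2α = 66.05°
n_0 = (+0.2124, +0.9772)
n_1 = (-0.0810, +0.9967)
n_2 = (-0.3945, +0.9189)
n_3 = (-0.5547, -0.8321)
n_4 = (+0.4227, -0.9063)
n_5 = (+0.9753, -0.2211)
n_6 = (+0.7343, +0.6789)
  (0,1): δ = 163.09°  ·
  (0,2): δ = 144.50°  ·
  (0,3): δ = 21.43°  ✓
  (0,4): δ = 37.27°  ✓
  (0,5): δ = 89.49°  ·
  (0,6): δ = 145.02°  ·
  (1,2): δ = 161.41°  ·
  (1,3): δ = 38.34°  ✓
  (1,4): δ = 20.36°  ✓
  (1,5): δ = 72.58°  ·
  (1,6): δ = 128.11°  ·
  (2,3): δ = 56.92°  ✓
  (2,4): δ = 1.77°  ✓
  (2,5): δ = 54.00°  ✓
  (2,6): δ = 109.52°  ·
  (3,4): δ = 121.30°  ·
  (3,5): δ = 69.08°  ·
  (3,6): δ = 13.56°  ✓
  (4,5): δ = 127.78°  ·
  (4,6): δ = 72.25°  ·
  (5,6): δ = 124.47°  ·
antipodal pairs: 8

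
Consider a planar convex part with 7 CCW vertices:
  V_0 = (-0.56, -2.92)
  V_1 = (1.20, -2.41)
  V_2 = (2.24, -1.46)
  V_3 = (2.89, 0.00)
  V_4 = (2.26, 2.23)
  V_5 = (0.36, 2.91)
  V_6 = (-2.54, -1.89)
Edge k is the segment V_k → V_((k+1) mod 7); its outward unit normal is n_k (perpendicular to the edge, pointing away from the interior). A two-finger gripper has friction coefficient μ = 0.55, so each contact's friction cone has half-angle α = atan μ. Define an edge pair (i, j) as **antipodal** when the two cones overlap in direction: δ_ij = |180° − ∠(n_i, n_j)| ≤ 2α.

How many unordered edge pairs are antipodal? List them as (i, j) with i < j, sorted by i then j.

α = atan 0.55 = 28.81°;  2α = 57.62°
n_0 = (+0.2783, -0.9605)
n_1 = (+0.6744, -0.7383)
n_2 = (+0.9136, -0.4067)
n_3 = (+0.9623, +0.2719)
n_4 = (+0.3370, +0.9415)
n_5 = (-0.8559, +0.5171)
n_6 = (-0.4615, -0.8871)
  (0,1): δ = 153.75°  ·
  (0,2): δ = 130.16°  ·
  (0,3): δ = 90.38°  ·
  (0,4): δ = 35.85°  ✓
  (0,5): δ = 42.70°  ✓
  (0,6): δ = 136.36°  ·
  (1,2): δ = 156.41°  ·
  (1,3): δ = 116.63°  ·
  (1,4): δ = 62.10°  ·
  (1,5): δ = 16.45°  ✓
  (1,6): δ = 110.11°  ·
  (2,3): δ = 140.23°  ·
  (2,4): δ = 85.69°  ·
  (2,5): δ = 7.14°  ✓
  (2,6): δ = 86.52°  ·
  (3,4): δ = 125.47°  ·
  (3,5): δ = 46.91°  ✓
  (3,6): δ = 46.74°  ✓
  (4,5): δ = 101.45°  ·
  (4,6): δ = 7.79°  ✓
  (5,6): δ = 86.34°  ·
antipodal pairs: 7

count = 7; pairs: (0,4), (0,5), (1,5), (2,5), (3,5), (3,6), (4,6)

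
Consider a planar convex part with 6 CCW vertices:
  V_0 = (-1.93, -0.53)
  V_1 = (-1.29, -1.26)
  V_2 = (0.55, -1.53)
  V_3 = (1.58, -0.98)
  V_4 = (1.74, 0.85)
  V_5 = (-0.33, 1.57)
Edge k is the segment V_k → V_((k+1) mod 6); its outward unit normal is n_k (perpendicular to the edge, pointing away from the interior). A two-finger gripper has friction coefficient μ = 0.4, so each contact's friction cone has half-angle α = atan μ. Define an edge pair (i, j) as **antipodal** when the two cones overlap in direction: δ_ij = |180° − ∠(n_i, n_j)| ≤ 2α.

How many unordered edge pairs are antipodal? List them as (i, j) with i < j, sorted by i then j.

count = 4; pairs: (0,4), (1,4), (2,5), (3,5)

α = atan 0.4 = 21.80°;  2α = 43.60°
n_0 = (-0.7519, -0.6592)
n_1 = (-0.1452, -0.9894)
n_2 = (+0.4710, -0.8821)
n_3 = (+0.9962, -0.0871)
n_4 = (+0.3285, +0.9445)
n_5 = (-0.7954, +0.6060)
  (0,1): δ = 139.59°  ·
  (0,2): δ = 103.14°  ·
  (0,3): δ = 46.24°  ·
  (0,4): δ = 29.58°  ✓
  (0,5): δ = 101.45°  ·
  (1,2): δ = 143.55°  ·
  (1,3): δ = 86.65°  ·
  (1,4): δ = 10.83°  ✓
  (1,5): δ = 61.04°  ·
  (2,3): δ = 123.10°  ·
  (2,4): δ = 47.28°  ·
  (2,5): δ = 24.59°  ✓
  (3,4): δ = 104.18°  ·
  (3,5): δ = 32.31°  ✓
  (4,5): δ = 108.12°  ·
antipodal pairs: 4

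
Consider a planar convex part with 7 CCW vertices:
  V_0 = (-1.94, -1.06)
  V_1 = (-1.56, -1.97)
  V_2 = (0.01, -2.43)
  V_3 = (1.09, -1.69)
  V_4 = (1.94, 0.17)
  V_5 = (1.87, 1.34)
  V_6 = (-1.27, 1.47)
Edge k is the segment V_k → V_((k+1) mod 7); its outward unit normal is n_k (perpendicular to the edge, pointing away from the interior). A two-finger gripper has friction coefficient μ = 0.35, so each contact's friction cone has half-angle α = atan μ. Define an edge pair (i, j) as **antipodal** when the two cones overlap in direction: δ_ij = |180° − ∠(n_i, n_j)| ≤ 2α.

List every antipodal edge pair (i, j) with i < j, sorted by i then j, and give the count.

count = 5; pairs: (0,4), (1,5), (2,5), (3,6), (4,6)

α = atan 0.35 = 19.29°;  2α = 38.58°
n_0 = (-0.9228, -0.3853)
n_1 = (-0.2812, -0.9597)
n_2 = (+0.5652, -0.8249)
n_3 = (+0.9095, -0.4156)
n_4 = (+0.9982, +0.0597)
n_5 = (+0.0414, +0.9991)
n_6 = (-0.9667, +0.2560)
  (0,1): δ = 128.99°  ·
  (0,2): δ = 78.25°  ·
  (0,3): δ = 47.22°  ·
  (0,4): δ = 19.24°  ✓
  (0,5): δ = 64.96°  ·
  (0,6): δ = 142.50°  ·
  (1,2): δ = 129.25°  ·
  (1,3): δ = 98.23°  ·
  (1,4): δ = 70.25°  ·
  (1,5): δ = 13.96°  ✓
  (1,6): δ = 91.50°  ·
  (2,3): δ = 148.98°  ·
  (2,4): δ = 120.99°  ·
  (2,5): δ = 36.79°  ✓
  (2,6): δ = 40.75°  ·
  (3,4): δ = 152.02°  ·
  (3,5): δ = 67.81°  ·
  (3,6): δ = 9.73°  ✓
  (4,5): δ = 95.79°  ·
  (4,6): δ = 18.26°  ✓
  (5,6): δ = 102.46°  ·
antipodal pairs: 5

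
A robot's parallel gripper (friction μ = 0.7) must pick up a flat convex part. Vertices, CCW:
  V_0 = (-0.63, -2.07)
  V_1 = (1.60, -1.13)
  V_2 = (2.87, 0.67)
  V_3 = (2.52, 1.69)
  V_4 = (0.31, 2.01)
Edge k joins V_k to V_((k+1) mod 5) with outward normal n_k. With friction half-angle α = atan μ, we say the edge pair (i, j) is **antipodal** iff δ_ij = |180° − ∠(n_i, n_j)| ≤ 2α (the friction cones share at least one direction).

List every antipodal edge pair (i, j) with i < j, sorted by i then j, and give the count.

α = atan 0.7 = 34.99°;  2α = 69.98°
n_0 = (+0.3884, -0.9215)
n_1 = (+0.8171, -0.5765)
n_2 = (+0.9459, +0.3246)
n_3 = (+0.1433, +0.9897)
n_4 = (-0.9745, +0.2245)
  (0,1): δ = 148.06°  ·
  (0,2): δ = 93.92°  ·
  (0,3): δ = 31.10°  ✓
  (0,4): δ = 54.17°  ✓
  (1,2): δ = 125.86°  ·
  (1,3): δ = 63.03°  ✓
  (1,4): δ = 22.23°  ✓
  (2,3): δ = 117.18°  ·
  (2,4): δ = 31.91°  ✓
  (3,4): δ = 94.74°  ·
antipodal pairs: 5

count = 5; pairs: (0,3), (0,4), (1,3), (1,4), (2,4)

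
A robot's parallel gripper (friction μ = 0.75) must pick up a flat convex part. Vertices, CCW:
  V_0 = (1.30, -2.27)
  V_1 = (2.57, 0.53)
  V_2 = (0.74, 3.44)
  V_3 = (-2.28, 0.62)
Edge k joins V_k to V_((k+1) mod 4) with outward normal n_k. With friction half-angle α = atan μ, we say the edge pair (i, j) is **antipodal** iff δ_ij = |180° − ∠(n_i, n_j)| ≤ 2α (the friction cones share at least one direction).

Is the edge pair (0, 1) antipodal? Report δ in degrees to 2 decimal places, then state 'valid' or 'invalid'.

δ = 123.44°, invalid

α = atan 0.75 = 36.87°;  2α = 73.74°
edge 0: e_0 = (+1.27, +2.80);  n_0 = (+0.9107, -0.4131)
edge 1: e_1 = (-1.83, +2.91);  n_1 = (+0.8465, +0.5324)
∠(n_0, n_1) = 56.56°
δ = |180° − 56.56°| = 123.44°
123.44° > 2α = 73.74°  →  invalid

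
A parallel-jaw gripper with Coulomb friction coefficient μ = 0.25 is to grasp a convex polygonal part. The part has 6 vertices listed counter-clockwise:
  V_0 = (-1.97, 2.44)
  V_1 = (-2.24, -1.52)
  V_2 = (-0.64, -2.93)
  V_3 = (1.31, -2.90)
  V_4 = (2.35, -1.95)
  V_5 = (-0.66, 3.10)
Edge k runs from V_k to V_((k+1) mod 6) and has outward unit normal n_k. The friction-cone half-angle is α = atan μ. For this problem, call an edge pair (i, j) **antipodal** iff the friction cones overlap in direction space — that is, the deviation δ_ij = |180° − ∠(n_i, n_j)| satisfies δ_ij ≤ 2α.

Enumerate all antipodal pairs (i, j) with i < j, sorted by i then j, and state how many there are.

α = atan 0.25 = 14.04°;  2α = 28.07°
n_0 = (-0.9977, +0.0680)
n_1 = (-0.6612, -0.7502)
n_2 = (+0.0154, -0.9999)
n_3 = (+0.6744, -0.7383)
n_4 = (+0.8590, +0.5120)
n_5 = (-0.4499, +0.8931)
  (0,1): δ = 127.49°  ·
  (0,2): δ = 85.22°  ·
  (0,3): δ = 43.69°  ·
  (0,4): δ = 34.70°  ·
  (0,5): δ = 120.64°  ·
  (1,2): δ = 137.73°  ·
  (1,3): δ = 96.20°  ·
  (1,4): δ = 17.82°  ✓
  (1,5): δ = 68.13°  ·
  (2,3): δ = 138.47°  ·
  (2,4): δ = 60.08°  ·
  (2,5): δ = 25.86°  ✓
  (3,4): δ = 101.61°  ·
  (3,5): δ = 15.67°  ✓
  (4,5): δ = 94.06°  ·
antipodal pairs: 3

count = 3; pairs: (1,4), (2,5), (3,5)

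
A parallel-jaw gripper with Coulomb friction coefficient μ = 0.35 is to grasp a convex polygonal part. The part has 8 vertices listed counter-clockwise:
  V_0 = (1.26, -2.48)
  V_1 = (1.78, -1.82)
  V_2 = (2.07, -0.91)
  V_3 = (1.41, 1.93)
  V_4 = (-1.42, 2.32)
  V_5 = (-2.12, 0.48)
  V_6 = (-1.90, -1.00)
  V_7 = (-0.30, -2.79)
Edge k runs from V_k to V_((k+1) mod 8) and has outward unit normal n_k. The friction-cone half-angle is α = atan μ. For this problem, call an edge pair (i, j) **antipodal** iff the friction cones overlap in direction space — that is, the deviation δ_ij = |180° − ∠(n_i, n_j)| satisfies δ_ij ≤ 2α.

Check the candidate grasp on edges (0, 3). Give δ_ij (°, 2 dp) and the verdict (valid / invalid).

δ = 59.61°, invalid

α = atan 0.35 = 19.29°;  2α = 38.58°
edge 0: e_0 = (+0.52, +0.66);  n_0 = (+0.7855, -0.6189)
edge 3: e_3 = (-2.83, +0.39);  n_3 = (+0.1365, +0.9906)
∠(n_0, n_3) = 120.39°
δ = |180° − 120.39°| = 59.61°
59.61° > 2α = 38.58°  →  invalid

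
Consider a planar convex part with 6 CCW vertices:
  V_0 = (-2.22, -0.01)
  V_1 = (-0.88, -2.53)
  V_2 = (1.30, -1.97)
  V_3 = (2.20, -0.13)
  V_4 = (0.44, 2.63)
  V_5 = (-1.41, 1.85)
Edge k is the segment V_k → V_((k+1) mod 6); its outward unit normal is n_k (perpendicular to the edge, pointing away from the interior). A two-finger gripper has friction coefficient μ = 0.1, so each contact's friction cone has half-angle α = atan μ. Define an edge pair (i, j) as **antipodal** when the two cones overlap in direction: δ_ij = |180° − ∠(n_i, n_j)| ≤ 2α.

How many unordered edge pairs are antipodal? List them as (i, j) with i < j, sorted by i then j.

count = 3; pairs: (0,3), (1,4), (2,5)

α = atan 0.1 = 5.71°;  2α = 11.42°
n_0 = (-0.8829, -0.4695)
n_1 = (+0.2488, -0.9686)
n_2 = (+0.8983, -0.4394)
n_3 = (+0.8432, +0.5377)
n_4 = (-0.3885, +0.9214)
n_5 = (-0.9168, +0.3993)
  (0,1): δ = 103.59°  ·
  (0,2): δ = 54.07°  ·
  (0,3): δ = 4.52°  ✓
  (0,4): δ = 84.86°  ·
  (0,5): δ = 128.47°  ·
  (1,2): δ = 130.47°  ·
  (1,3): δ = 71.88°  ·
  (1,4): δ = 8.45°  ✓
  (1,5): δ = 52.06°  ·
  (2,3): δ = 121.41°  ·
  (2,4): δ = 41.07°  ·
  (2,5): δ = 2.53°  ✓
  (3,4): δ = 99.66°  ·
  (3,5): δ = 56.06°  ·
  (4,5): δ = 136.39°  ·
antipodal pairs: 3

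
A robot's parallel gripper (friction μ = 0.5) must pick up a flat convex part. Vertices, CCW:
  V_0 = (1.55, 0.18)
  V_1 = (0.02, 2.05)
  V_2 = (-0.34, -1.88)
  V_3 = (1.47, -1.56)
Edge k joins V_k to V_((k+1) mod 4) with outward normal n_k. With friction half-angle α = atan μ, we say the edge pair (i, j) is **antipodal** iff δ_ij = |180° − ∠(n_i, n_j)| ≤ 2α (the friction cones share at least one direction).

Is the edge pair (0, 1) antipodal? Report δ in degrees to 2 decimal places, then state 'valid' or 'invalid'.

δ = 44.52°, valid

α = atan 0.5 = 26.57°;  2α = 53.13°
edge 0: e_0 = (-1.53, +1.87);  n_0 = (+0.7740, +0.6332)
edge 1: e_1 = (-0.36, -3.93);  n_1 = (-0.9958, +0.0912)
∠(n_0, n_1) = 135.48°
δ = |180° − 135.48°| = 44.52°
44.52° ≤ 2α = 53.13°  →  valid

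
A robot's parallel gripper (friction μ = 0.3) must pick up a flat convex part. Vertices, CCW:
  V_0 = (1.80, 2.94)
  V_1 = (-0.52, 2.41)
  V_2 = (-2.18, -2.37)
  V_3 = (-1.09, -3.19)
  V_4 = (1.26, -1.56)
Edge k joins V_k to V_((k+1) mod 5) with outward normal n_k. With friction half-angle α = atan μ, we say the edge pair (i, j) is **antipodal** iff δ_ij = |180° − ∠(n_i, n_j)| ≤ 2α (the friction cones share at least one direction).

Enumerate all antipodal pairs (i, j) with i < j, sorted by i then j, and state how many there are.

count = 2; pairs: (0,3), (1,4)

α = atan 0.3 = 16.70°;  2α = 33.40°
n_0 = (-0.2227, +0.9749)
n_1 = (-0.9447, +0.3281)
n_2 = (-0.6012, -0.7991)
n_3 = (+0.5699, -0.8217)
n_4 = (+0.9929, -0.1191)
  (0,1): δ = 122.02°  ·
  (0,2): δ = 49.82°  ·
  (0,3): δ = 21.88°  ✓
  (0,4): δ = 70.29°  ·
  (1,2): δ = 107.80°  ·
  (1,3): δ = 36.10°  ·
  (1,4): δ = 12.31°  ✓
  (2,3): δ = 108.30°  ·
  (2,4): δ = 59.89°  ·
  (3,4): δ = 131.59°  ·
antipodal pairs: 2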